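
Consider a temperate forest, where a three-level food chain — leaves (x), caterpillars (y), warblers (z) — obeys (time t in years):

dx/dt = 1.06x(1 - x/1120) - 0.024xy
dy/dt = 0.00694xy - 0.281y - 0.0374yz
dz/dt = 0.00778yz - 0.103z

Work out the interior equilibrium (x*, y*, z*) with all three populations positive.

x* ≈ 784, y* ≈ 13.2, z* ≈ 138

From dz/dt = 0: 0.00778y* = 0.103, so y* = 13.2.
From dx/dt = 0: 1.06(1 - x*/1120) = 0.024·13.2, giving x* = 1120·(1 - 0.3) = 784.
From dy/dt = 0: 0.00694·784 - 0.281 = 0.0374z*, so z* = 5.16/0.0374 = 138.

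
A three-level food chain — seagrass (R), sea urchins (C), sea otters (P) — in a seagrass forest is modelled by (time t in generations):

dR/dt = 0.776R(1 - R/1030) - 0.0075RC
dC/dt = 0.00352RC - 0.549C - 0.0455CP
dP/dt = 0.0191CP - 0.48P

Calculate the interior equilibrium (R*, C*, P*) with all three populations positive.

R* ≈ 780, C* ≈ 25.1, P* ≈ 48.3

From dP/dt = 0: 0.0191C* = 0.48, so C* = 25.1.
From dR/dt = 0: 0.776(1 - R*/1030) = 0.0075·25.1, giving R* = 1030·(1 - 0.243) = 780.
From dC/dt = 0: 0.00352·780 - 0.549 = 0.0455P*, so P* = 2.2/0.0455 = 48.3.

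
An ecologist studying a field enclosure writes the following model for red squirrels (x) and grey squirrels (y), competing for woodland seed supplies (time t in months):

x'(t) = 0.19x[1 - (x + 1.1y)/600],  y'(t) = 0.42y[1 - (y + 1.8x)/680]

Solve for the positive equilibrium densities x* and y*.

x* ≈ 151, y* ≈ 408

Setting both brackets to zero gives the nullclines x + 1.1y = 600 and 1.8x + y = 680.
Substituting y = 680 - 1.8x into the first: x(1 - 1.1·1.8) = 600 - 1.1·680.
So x* = -148/-0.98 = 151, and then y* = 680 - 1.8·151 = 408.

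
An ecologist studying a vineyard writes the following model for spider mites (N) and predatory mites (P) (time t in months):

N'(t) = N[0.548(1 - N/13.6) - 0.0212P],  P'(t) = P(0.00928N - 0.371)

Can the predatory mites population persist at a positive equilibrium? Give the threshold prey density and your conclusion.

The predator equation gives dP/dt > 0 only when N > 0.371/0.00928 = 40.
Without the predator, N → K = 13.6. Since 13.6 < 40, the predator cannot invade.

Threshold N = 40; K < 40, so no, the predator goes extinct.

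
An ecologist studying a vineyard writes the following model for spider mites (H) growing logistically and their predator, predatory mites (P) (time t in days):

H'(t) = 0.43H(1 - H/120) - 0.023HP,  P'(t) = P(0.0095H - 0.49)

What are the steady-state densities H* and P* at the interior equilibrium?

H* ≈ 51.6, P* ≈ 10.7

From dP/dt = 0 with P > 0: 0.0095H* = 0.49, so H* = 51.6.
Substitute into dH/dt = 0: 0.43(1 - 51.6/120) = 0.023P*.
The bracket is 0.57, giving P* = 0.245/0.023 = 10.7.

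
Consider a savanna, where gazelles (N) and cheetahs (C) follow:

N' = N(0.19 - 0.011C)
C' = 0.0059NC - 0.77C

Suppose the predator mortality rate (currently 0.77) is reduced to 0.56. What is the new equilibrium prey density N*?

N* ≈ 94.9

At the interior fixed point, setting dC/dt = 0 with C > 0 fixes N* = (predator death rate)/(NC coefficient) — independent of the other coefficients.
With the change, N* = 0.56/0.0059 = 94.9; it falls from 131.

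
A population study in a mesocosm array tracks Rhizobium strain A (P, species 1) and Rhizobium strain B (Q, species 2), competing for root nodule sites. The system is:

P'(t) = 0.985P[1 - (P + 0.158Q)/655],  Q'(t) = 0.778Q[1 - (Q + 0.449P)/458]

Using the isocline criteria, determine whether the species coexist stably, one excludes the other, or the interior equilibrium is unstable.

Compare the nullcline intercepts: K1/α12 = 655/0.158 = 4150 > K2 = 458; K2/α21 = 458/0.449 = 1020 > K1 = 655.
Since both inequalities hold, each species can invade when rare, so the interior equilibrium is stable.

stable coexistence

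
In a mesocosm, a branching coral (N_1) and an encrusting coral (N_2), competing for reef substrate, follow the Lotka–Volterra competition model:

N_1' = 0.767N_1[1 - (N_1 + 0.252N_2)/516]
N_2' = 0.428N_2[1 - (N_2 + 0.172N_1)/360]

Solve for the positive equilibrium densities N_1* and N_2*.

N_1* ≈ 445, N_2* ≈ 284

Setting both brackets to zero gives the nullclines N_1 + 0.252N_2 = 516 and 0.172N_1 + N_2 = 360.
Substituting N_2 = 360 - 0.172N_1 into the first: N_1(1 - 0.252·0.172) = 516 - 0.252·360.
So N_1* = 425/0.957 = 445, and then N_2* = 360 - 0.172·445 = 284.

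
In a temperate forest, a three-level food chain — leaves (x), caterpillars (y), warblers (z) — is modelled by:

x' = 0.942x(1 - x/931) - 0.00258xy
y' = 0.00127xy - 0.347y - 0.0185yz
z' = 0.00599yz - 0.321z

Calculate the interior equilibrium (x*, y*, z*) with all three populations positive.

From dz/dt = 0: 0.00599y* = 0.321, so y* = 53.6.
From dx/dt = 0: 0.942(1 - x*/931) = 0.00258·53.6, giving x* = 931·(1 - 0.147) = 794.
From dy/dt = 0: 0.00127·794 - 0.347 = 0.0185z*, so z* = 0.662/0.0185 = 35.8.

x* ≈ 794, y* ≈ 53.6, z* ≈ 35.8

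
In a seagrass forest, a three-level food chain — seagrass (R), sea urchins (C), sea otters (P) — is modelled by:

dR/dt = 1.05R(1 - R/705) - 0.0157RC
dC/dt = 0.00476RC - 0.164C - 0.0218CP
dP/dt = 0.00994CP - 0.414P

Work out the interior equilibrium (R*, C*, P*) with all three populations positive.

R* ≈ 266, C* ≈ 41.6, P* ≈ 50.5

From dP/dt = 0: 0.00994C* = 0.414, so C* = 41.6.
From dR/dt = 0: 1.05(1 - R*/705) = 0.0157·41.6, giving R* = 705·(1 - 0.623) = 266.
From dC/dt = 0: 0.00476·266 - 0.164 = 0.0218P*, so P* = 1.1/0.0218 = 50.5.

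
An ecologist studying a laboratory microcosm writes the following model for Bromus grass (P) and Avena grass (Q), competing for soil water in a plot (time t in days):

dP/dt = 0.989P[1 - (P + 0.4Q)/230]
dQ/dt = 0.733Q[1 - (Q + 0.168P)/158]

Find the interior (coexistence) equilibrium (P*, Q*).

P* ≈ 179, Q* ≈ 128

Setting both brackets to zero gives the nullclines P + 0.4Q = 230 and 0.168P + Q = 158.
Substituting Q = 158 - 0.168P into the first: P(1 - 0.4·0.168) = 230 - 0.4·158.
So P* = 167/0.933 = 179, and then Q* = 158 - 0.168·179 = 128.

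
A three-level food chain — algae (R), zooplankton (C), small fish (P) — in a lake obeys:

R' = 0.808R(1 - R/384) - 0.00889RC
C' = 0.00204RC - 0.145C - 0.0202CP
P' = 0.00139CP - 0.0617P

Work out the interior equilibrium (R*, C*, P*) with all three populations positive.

From dP/dt = 0: 0.00139C* = 0.0617, so C* = 44.4.
From dR/dt = 0: 0.808(1 - R*/384) = 0.00889·44.4, giving R* = 384·(1 - 0.488) = 196.
From dC/dt = 0: 0.00204·196 - 0.145 = 0.0202P*, so P* = 0.256/0.0202 = 12.7.

R* ≈ 196, C* ≈ 44.4, P* ≈ 12.7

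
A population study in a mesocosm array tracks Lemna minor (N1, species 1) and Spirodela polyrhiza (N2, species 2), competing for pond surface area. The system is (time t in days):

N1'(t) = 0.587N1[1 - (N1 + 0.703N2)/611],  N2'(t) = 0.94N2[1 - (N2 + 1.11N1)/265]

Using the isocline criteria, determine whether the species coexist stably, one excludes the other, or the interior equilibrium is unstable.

Compare the nullcline intercepts: K1/α12 = 611/0.703 = 869 > K2 = 265; K2/α21 = 265/1.11 = 239 < K1 = 611.
Since the inequalities point opposite ways, species 1 can invade but species 2 cannot.

species 1 excludes species 2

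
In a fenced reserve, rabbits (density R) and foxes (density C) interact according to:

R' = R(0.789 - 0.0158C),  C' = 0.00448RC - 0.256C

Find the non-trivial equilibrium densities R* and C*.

R* ≈ 57.1, C* ≈ 49.9

Set dC/dt = 0 with C > 0: 0.00448R - 0.256 = 0, so R* = 0.256/0.00448 = 57.1.
Set dR/dt = 0 with R > 0: 0.789 - 0.0158C = 0, so C* = 0.789/0.0158 = 49.9.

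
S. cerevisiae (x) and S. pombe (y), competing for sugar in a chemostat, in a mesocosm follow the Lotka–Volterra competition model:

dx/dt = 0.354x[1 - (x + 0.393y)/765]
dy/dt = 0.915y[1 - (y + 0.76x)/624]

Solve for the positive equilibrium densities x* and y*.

x* ≈ 741, y* ≈ 60.7

Setting both brackets to zero gives the nullclines x + 0.393y = 765 and 0.76x + y = 624.
Substituting y = 624 - 0.76x into the first: x(1 - 0.393·0.76) = 765 - 0.393·624.
So x* = 520/0.701 = 741, and then y* = 624 - 0.76·741 = 60.7.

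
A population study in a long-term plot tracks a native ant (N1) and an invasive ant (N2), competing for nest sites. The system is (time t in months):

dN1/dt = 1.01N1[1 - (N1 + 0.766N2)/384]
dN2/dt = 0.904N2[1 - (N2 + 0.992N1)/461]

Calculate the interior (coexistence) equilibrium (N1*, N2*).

Setting both brackets to zero gives the nullclines N1 + 0.766N2 = 384 and 0.992N1 + N2 = 461.
Substituting N2 = 461 - 0.992N1 into the first: N1(1 - 0.766·0.992) = 384 - 0.766·461.
So N1* = 30.9/0.24 = 129, and then N2* = 461 - 0.992·129 = 333.

N1* ≈ 129, N2* ≈ 333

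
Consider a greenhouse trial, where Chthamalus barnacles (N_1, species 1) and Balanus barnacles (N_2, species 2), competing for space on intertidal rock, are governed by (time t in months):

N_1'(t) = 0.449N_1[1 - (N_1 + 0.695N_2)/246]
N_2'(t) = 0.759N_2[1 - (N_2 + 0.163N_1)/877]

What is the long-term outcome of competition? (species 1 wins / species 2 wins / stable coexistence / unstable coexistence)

species 2 excludes species 1

Compare the nullcline intercepts: K1/α12 = 246/0.695 = 354 < K2 = 877; K2/α21 = 877/0.163 = 5380 > K1 = 246.
Since the inequalities point opposite ways, species 2 can invade but species 1 cannot.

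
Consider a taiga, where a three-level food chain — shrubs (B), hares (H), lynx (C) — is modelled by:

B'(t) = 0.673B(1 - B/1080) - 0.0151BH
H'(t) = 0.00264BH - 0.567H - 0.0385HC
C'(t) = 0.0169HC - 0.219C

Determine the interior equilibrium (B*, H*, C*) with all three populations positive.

From dC/dt = 0: 0.0169H* = 0.219, so H* = 13.
From dB/dt = 0: 0.673(1 - B*/1080) = 0.0151·13, giving B* = 1080·(1 - 0.291) = 766.
From dH/dt = 0: 0.00264·766 - 0.567 = 0.0385C*, so C* = 1.46/0.0385 = 37.8.

B* ≈ 766, H* ≈ 13, C* ≈ 37.8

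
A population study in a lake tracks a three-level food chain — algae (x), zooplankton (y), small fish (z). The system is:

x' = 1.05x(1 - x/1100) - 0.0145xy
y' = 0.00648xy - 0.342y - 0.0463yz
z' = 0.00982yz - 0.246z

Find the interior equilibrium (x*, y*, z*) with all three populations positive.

x* ≈ 719, y* ≈ 25.1, z* ≈ 93.3

From dz/dt = 0: 0.00982y* = 0.246, so y* = 25.1.
From dx/dt = 0: 1.05(1 - x*/1100) = 0.0145·25.1, giving x* = 1100·(1 - 0.346) = 719.
From dy/dt = 0: 0.00648·719 - 0.342 = 0.0463z*, so z* = 4.32/0.0463 = 93.3.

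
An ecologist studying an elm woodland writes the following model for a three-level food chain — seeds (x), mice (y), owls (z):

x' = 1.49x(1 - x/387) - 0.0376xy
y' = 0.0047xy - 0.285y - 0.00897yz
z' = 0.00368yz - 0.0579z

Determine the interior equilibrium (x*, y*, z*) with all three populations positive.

x* ≈ 233, y* ≈ 15.7, z* ≈ 90.5

From dz/dt = 0: 0.00368y* = 0.0579, so y* = 15.7.
From dx/dt = 0: 1.49(1 - x*/387) = 0.0376·15.7, giving x* = 387·(1 - 0.397) = 233.
From dy/dt = 0: 0.0047·233 - 0.285 = 0.00897z*, so z* = 0.812/0.00897 = 90.5.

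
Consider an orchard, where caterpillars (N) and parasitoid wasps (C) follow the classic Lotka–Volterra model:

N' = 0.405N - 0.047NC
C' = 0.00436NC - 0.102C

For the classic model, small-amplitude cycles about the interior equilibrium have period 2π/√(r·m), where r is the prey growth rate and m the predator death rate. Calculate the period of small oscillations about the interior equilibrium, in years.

Here r = 0.405 and m = 0.102, so r·m = 0.0413.
ω = √0.0413 = 0.203 per year, hence T = 2π/ω ≈ 30.9 years.

T ≈ 30.9 years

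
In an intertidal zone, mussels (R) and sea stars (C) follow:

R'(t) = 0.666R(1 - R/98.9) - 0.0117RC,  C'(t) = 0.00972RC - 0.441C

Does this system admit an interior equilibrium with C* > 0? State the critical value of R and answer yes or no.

Threshold R = 45.4; K > 45.4, so yes, the predator persists.

The predator equation gives dC/dt > 0 only when R > 0.441/0.00972 = 45.4.
Without the predator, R → K = 98.9. Since 98.9 > 45.4, the predator can invade and persist.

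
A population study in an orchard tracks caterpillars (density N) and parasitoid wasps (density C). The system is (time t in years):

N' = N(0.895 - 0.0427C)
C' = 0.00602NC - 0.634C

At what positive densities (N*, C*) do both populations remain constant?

Set dC/dt = 0 with C > 0: 0.00602N - 0.634 = 0, so N* = 0.634/0.00602 = 105.
Set dN/dt = 0 with N > 0: 0.895 - 0.0427C = 0, so C* = 0.895/0.0427 = 21.

N* ≈ 105, C* ≈ 21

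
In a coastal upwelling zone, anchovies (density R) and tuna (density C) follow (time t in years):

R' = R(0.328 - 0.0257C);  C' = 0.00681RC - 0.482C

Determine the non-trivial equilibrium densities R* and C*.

R* ≈ 70.8, C* ≈ 12.8

Set dC/dt = 0 with C > 0: 0.00681R - 0.482 = 0, so R* = 0.482/0.00681 = 70.8.
Set dR/dt = 0 with R > 0: 0.328 - 0.0257C = 0, so C* = 0.328/0.0257 = 12.8.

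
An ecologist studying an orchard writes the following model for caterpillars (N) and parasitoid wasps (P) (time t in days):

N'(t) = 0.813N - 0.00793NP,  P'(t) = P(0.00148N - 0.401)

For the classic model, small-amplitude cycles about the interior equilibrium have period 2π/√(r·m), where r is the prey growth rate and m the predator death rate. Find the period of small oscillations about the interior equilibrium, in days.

Here r = 0.813 and m = 0.401, so r·m = 0.326.
ω = √0.326 = 0.571 per day, hence T = 2π/ω ≈ 11 days.

T ≈ 11 days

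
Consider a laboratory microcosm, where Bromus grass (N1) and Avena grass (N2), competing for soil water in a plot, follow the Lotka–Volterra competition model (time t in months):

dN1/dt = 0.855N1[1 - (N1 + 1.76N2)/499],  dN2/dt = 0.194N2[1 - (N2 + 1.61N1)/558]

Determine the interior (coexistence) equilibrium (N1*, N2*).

Setting both brackets to zero gives the nullclines N1 + 1.76N2 = 499 and 1.61N1 + N2 = 558.
Substituting N2 = 558 - 1.61N1 into the first: N1(1 - 1.76·1.61) = 499 - 1.76·558.
So N1* = -483/-1.83 = 263, and then N2* = 558 - 1.61·263 = 134.

N1* ≈ 263, N2* ≈ 134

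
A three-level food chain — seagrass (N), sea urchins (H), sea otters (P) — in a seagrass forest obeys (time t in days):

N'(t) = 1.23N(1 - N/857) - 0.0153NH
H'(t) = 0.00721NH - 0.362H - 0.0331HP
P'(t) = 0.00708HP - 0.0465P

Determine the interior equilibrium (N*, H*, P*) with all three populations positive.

From dP/dt = 0: 0.00708H* = 0.0465, so H* = 6.57.
From dN/dt = 0: 1.23(1 - N*/857) = 0.0153·6.57, giving N* = 857·(1 - 0.0817) = 787.
From dH/dt = 0: 0.00721·787 - 0.362 = 0.0331P*, so P* = 5.31/0.0331 = 160.

N* ≈ 787, H* ≈ 6.57, P* ≈ 160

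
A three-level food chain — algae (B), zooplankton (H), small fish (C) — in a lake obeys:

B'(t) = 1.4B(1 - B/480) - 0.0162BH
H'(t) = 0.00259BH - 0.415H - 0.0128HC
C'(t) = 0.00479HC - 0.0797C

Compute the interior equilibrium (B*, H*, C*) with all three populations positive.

From dC/dt = 0: 0.00479H* = 0.0797, so H* = 16.6.
From dB/dt = 0: 1.4(1 - B*/480) = 0.0162·16.6, giving B* = 480·(1 - 0.193) = 388.
From dH/dt = 0: 0.00259·388 - 0.415 = 0.0128C*, so C* = 0.589/0.0128 = 46.

B* ≈ 388, H* ≈ 16.6, C* ≈ 46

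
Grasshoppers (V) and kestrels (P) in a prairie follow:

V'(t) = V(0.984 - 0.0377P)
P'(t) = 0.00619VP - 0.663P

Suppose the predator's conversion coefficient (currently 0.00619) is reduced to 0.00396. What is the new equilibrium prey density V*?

At the interior fixed point, setting dP/dt = 0 with P > 0 fixes V* = (predator death rate)/(VP coefficient) — independent of the other coefficients.
With the change, V* = 0.663/0.00396 = 167; it rises from 107.

V* ≈ 167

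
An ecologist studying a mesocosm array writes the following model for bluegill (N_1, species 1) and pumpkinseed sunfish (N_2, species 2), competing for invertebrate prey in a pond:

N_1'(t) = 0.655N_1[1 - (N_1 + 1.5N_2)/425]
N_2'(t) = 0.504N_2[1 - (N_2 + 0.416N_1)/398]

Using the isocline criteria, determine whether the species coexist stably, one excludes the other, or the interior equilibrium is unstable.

species 2 excludes species 1

Compare the nullcline intercepts: K1/α12 = 425/1.5 = 283 < K2 = 398; K2/α21 = 398/0.416 = 957 > K1 = 425.
Since the inequalities point opposite ways, species 2 can invade but species 1 cannot.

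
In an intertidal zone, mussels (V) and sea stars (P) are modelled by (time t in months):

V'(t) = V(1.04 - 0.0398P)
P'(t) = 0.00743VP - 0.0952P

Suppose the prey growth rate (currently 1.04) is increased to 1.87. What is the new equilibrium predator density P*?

P* ≈ 47

At the interior fixed point, setting dV/dt = 0 with V > 0 fixes P* = (prey growth rate)/(VP coefficient) — independent of the other coefficients.
With the change, P* = 1.87/0.0398 = 47; it rises from 26.1.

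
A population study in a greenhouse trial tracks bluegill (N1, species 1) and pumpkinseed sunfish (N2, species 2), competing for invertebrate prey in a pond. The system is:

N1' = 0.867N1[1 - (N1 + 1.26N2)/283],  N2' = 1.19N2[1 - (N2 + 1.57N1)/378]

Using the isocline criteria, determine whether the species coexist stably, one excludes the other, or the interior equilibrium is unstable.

Compare the nullcline intercepts: K1/α12 = 283/1.26 = 225 < K2 = 378; K2/α21 = 378/1.57 = 241 < K1 = 283.
Since both are reversed, neither can invade when rare; the interior point is a saddle.

unstable coexistence (outcome depends on initial conditions)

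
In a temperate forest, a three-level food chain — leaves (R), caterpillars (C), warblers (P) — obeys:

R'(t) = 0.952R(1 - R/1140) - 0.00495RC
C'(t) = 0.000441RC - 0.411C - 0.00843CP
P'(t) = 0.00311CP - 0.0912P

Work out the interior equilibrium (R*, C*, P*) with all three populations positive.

R* ≈ 966, C* ≈ 29.3, P* ≈ 1.79

From dP/dt = 0: 0.00311C* = 0.0912, so C* = 29.3.
From dR/dt = 0: 0.952(1 - R*/1140) = 0.00495·29.3, giving R* = 1140·(1 - 0.152) = 966.
From dC/dt = 0: 0.000441·966 - 0.411 = 0.00843P*, so P* = 0.0151/0.00843 = 1.79.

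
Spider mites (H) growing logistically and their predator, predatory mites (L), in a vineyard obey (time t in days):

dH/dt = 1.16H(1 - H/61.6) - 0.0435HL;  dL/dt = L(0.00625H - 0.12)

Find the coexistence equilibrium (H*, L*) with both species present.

From dL/dt = 0 with L > 0: 0.00625H* = 0.12, so H* = 19.2.
Substitute into dH/dt = 0: 1.16(1 - 19.2/61.6) = 0.0435L*.
The bracket is 0.688, giving L* = 0.798/0.0435 = 18.4.

H* ≈ 19.2, L* ≈ 18.4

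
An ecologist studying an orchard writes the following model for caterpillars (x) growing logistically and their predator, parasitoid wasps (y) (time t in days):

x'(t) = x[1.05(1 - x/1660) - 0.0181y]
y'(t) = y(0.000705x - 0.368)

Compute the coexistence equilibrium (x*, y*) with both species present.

From dy/dt = 0 with y > 0: 0.000705x* = 0.368, so x* = 522.
Substitute into dx/dt = 0: 1.05(1 - 522/1660) = 0.0181y*.
The bracket is 0.686, giving y* = 0.72/0.0181 = 39.8.

x* ≈ 522, y* ≈ 39.8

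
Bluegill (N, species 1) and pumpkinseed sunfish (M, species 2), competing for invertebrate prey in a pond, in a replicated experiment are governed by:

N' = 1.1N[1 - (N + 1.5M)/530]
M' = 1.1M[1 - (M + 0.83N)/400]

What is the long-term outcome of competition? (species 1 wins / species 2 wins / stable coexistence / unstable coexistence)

unstable coexistence (outcome depends on initial conditions)

Compare the nullcline intercepts: K1/α12 = 530/1.5 = 353 < K2 = 400; K2/α21 = 400/0.83 = 482 < K1 = 530.
Since both are reversed, neither can invade when rare; the interior point is a saddle.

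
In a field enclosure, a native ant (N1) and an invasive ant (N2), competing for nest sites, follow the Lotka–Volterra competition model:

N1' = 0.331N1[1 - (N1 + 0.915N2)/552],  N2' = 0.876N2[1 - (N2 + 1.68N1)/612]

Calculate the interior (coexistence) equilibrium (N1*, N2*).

Setting both brackets to zero gives the nullclines N1 + 0.915N2 = 552 and 1.68N1 + N2 = 612.
Substituting N2 = 612 - 1.68N1 into the first: N1(1 - 0.915·1.68) = 552 - 0.915·612.
So N1* = -7.98/-0.537 = 14.9, and then N2* = 612 - 1.68·14.9 = 587.

N1* ≈ 14.9, N2* ≈ 587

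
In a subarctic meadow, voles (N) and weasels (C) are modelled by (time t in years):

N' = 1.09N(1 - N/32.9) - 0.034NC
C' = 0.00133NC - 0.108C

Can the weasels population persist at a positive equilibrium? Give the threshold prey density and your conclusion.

The predator equation gives dC/dt > 0 only when N > 0.108/0.00133 = 81.2.
Without the predator, N → K = 32.9. Since 32.9 < 81.2, the predator cannot invade.

Threshold N = 81.2; K < 81.2, so no, the predator goes extinct.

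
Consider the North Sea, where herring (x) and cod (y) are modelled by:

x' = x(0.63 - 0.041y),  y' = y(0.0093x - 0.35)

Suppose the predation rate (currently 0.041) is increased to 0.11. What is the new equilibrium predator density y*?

y* ≈ 5.73

At the interior fixed point, setting dx/dt = 0 with x > 0 fixes y* = (prey growth rate)/(xy coefficient) — independent of the other coefficients.
With the change, y* = 0.63/0.11 = 5.73; it falls from 15.4.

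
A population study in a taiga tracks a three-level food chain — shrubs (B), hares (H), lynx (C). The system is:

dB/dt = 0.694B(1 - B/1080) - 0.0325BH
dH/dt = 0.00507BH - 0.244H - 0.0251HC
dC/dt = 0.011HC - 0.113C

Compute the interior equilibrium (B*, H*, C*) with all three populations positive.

B* ≈ 560, H* ≈ 10.3, C* ≈ 103

From dC/dt = 0: 0.011H* = 0.113, so H* = 10.3.
From dB/dt = 0: 0.694(1 - B*/1080) = 0.0325·10.3, giving B* = 1080·(1 - 0.481) = 560.
From dH/dt = 0: 0.00507·560 - 0.244 = 0.0251C*, so C* = 2.6/0.0251 = 103.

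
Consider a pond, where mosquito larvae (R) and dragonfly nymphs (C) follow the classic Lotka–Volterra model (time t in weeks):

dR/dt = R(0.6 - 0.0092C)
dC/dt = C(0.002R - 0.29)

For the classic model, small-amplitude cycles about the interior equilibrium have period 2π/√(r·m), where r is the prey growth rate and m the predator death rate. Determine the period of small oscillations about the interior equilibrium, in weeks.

T ≈ 15.1 weeks

Here r = 0.6 and m = 0.29, so r·m = 0.174.
ω = √0.174 = 0.417 per week, hence T = 2π/ω ≈ 15.1 weeks.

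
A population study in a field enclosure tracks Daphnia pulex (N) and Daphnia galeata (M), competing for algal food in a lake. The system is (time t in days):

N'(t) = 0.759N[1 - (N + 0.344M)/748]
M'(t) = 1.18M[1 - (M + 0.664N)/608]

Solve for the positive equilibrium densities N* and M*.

N* ≈ 698, M* ≈ 144

Setting both brackets to zero gives the nullclines N + 0.344M = 748 and 0.664N + M = 608.
Substituting M = 608 - 0.664N into the first: N(1 - 0.344·0.664) = 748 - 0.344·608.
So N* = 539/0.772 = 698, and then M* = 608 - 0.664·698 = 144.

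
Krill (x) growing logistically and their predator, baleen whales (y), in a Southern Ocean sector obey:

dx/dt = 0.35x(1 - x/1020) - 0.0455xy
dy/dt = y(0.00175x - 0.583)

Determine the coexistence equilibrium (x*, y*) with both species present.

x* ≈ 333, y* ≈ 5.18

From dy/dt = 0 with y > 0: 0.00175x* = 0.583, so x* = 333.
Substitute into dx/dt = 0: 0.35(1 - 333/1020) = 0.0455y*.
The bracket is 0.673, giving y* = 0.236/0.0455 = 5.18.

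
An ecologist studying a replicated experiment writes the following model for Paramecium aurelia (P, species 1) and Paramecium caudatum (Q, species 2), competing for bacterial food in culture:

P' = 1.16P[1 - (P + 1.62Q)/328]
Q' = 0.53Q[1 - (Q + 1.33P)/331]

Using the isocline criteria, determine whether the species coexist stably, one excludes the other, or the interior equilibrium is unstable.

Compare the nullcline intercepts: K1/α12 = 328/1.62 = 202 < K2 = 331; K2/α21 = 331/1.33 = 249 < K1 = 328.
Since both are reversed, neither can invade when rare; the interior point is a saddle.

unstable coexistence (outcome depends on initial conditions)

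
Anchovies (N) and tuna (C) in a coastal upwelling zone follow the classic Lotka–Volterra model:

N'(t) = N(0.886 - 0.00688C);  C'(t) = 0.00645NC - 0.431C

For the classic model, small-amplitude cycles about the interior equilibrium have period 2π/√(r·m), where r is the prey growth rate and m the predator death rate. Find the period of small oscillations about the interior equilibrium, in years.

Here r = 0.886 and m = 0.431, so r·m = 0.382.
ω = √0.382 = 0.618 per year, hence T = 2π/ω ≈ 10.2 years.

T ≈ 10.2 years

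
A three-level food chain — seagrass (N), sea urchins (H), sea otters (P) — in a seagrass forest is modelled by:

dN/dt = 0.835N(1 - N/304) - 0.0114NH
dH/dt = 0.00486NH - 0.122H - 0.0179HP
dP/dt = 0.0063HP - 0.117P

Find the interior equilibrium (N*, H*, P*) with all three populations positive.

N* ≈ 227, H* ≈ 18.6, P* ≈ 54.8

From dP/dt = 0: 0.0063H* = 0.117, so H* = 18.6.
From dN/dt = 0: 0.835(1 - N*/304) = 0.0114·18.6, giving N* = 304·(1 - 0.254) = 227.
From dH/dt = 0: 0.00486·227 - 0.122 = 0.0179P*, so P* = 0.981/0.0179 = 54.8.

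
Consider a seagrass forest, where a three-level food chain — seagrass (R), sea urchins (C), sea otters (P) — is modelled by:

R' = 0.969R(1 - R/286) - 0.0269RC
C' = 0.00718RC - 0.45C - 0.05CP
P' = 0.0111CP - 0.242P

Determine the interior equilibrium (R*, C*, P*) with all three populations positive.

From dP/dt = 0: 0.0111C* = 0.242, so C* = 21.8.
From dR/dt = 0: 0.969(1 - R*/286) = 0.0269·21.8, giving R* = 286·(1 - 0.605) = 113.
From dC/dt = 0: 0.00718·113 - 0.45 = 0.05P*, so P* = 0.361/0.05 = 7.21.

R* ≈ 113, C* ≈ 21.8, P* ≈ 7.21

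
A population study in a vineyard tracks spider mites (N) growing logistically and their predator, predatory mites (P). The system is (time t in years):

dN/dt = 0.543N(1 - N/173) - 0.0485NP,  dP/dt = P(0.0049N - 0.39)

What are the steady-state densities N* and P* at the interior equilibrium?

N* ≈ 79.6, P* ≈ 6.05

From dP/dt = 0 with P > 0: 0.0049N* = 0.39, so N* = 79.6.
Substitute into dN/dt = 0: 0.543(1 - 79.6/173) = 0.0485P*.
The bracket is 0.54, giving P* = 0.293/0.0485 = 6.05.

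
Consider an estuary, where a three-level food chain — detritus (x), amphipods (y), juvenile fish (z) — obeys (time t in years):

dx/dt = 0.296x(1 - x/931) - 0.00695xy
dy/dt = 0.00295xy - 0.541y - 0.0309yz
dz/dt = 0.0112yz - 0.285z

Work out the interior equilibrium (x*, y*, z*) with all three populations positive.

x* ≈ 375, y* ≈ 25.4, z* ≈ 18.3

From dz/dt = 0: 0.0112y* = 0.285, so y* = 25.4.
From dx/dt = 0: 0.296(1 - x*/931) = 0.00695·25.4, giving x* = 931·(1 - 0.597) = 375.
From dy/dt = 0: 0.00295·375 - 0.541 = 0.0309z*, so z* = 0.565/0.0309 = 18.3.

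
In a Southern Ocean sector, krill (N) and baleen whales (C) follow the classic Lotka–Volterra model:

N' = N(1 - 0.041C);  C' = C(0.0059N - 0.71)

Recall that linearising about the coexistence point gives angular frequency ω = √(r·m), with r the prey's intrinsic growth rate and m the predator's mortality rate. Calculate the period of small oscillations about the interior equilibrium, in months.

T ≈ 7.46 months

Here r = 1 and m = 0.71, so r·m = 0.71.
ω = √0.71 = 0.843 per month, hence T = 2π/ω ≈ 7.46 months.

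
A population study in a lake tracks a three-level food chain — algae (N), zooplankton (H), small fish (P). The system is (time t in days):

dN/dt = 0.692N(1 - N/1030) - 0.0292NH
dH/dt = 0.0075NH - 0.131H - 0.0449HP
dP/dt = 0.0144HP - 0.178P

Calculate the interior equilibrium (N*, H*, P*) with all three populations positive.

N* ≈ 493, H* ≈ 12.4, P* ≈ 79.4

From dP/dt = 0: 0.0144H* = 0.178, so H* = 12.4.
From dN/dt = 0: 0.692(1 - N*/1030) = 0.0292·12.4, giving N* = 1030·(1 - 0.522) = 493.
From dH/dt = 0: 0.0075·493 - 0.131 = 0.0449P*, so P* = 3.56/0.0449 = 79.4.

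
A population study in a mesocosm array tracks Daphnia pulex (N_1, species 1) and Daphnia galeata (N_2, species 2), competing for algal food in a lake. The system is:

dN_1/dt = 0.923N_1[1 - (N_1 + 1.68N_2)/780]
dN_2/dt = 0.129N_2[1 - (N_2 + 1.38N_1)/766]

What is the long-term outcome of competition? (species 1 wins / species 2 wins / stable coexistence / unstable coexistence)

unstable coexistence (outcome depends on initial conditions)

Compare the nullcline intercepts: K1/α12 = 780/1.68 = 464 < K2 = 766; K2/α21 = 766/1.38 = 555 < K1 = 780.
Since both are reversed, neither can invade when rare; the interior point is a saddle.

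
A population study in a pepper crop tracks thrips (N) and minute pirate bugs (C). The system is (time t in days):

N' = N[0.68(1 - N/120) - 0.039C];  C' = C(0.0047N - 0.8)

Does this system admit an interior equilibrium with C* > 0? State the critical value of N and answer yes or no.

Threshold N = 170; K < 170, so no, the predator goes extinct.

The predator equation gives dC/dt > 0 only when N > 0.8/0.0047 = 170.
Without the predator, N → K = 120. Since 120 < 170, the predator cannot invade.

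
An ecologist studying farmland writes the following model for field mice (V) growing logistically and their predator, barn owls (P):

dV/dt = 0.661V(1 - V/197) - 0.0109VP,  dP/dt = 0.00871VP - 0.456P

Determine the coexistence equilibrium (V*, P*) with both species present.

V* ≈ 52.4, P* ≈ 44.5

From dP/dt = 0 with P > 0: 0.00871V* = 0.456, so V* = 52.4.
Substitute into dV/dt = 0: 0.661(1 - 52.4/197) = 0.0109P*.
The bracket is 0.734, giving P* = 0.485/0.0109 = 44.5.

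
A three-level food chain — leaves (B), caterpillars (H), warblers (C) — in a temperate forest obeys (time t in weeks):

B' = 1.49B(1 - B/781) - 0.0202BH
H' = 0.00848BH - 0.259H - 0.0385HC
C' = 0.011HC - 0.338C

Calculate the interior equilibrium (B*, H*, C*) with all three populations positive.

B* ≈ 456, H* ≈ 30.7, C* ≈ 93.6

From dC/dt = 0: 0.011H* = 0.338, so H* = 30.7.
From dB/dt = 0: 1.49(1 - B*/781) = 0.0202·30.7, giving B* = 781·(1 - 0.417) = 456.
From dH/dt = 0: 0.00848·456 - 0.259 = 0.0385C*, so C* = 3.6/0.0385 = 93.6.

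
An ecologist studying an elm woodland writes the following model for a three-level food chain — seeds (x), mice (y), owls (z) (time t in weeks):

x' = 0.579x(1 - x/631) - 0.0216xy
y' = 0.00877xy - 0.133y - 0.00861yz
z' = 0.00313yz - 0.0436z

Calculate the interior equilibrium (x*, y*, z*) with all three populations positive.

x* ≈ 303, y* ≈ 13.9, z* ≈ 293

From dz/dt = 0: 0.00313y* = 0.0436, so y* = 13.9.
From dx/dt = 0: 0.579(1 - x*/631) = 0.0216·13.9, giving x* = 631·(1 - 0.52) = 303.
From dy/dt = 0: 0.00877·303 - 0.133 = 0.00861z*, so z* = 2.53/0.00861 = 293.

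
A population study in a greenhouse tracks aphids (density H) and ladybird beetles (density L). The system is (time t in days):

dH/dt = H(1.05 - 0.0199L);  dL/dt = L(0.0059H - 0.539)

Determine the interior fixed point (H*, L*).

H* ≈ 91.4, L* ≈ 52.8

Set dL/dt = 0 with L > 0: 0.0059H - 0.539 = 0, so H* = 0.539/0.0059 = 91.4.
Set dH/dt = 0 with H > 0: 1.05 - 0.0199L = 0, so L* = 1.05/0.0199 = 52.8.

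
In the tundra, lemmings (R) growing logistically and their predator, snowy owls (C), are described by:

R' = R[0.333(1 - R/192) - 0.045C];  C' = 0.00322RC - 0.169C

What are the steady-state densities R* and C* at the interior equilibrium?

R* ≈ 52.5, C* ≈ 5.38

From dC/dt = 0 with C > 0: 0.00322R* = 0.169, so R* = 52.5.
Substitute into dR/dt = 0: 0.333(1 - 52.5/192) = 0.045C*.
The bracket is 0.727, giving C* = 0.242/0.045 = 5.38.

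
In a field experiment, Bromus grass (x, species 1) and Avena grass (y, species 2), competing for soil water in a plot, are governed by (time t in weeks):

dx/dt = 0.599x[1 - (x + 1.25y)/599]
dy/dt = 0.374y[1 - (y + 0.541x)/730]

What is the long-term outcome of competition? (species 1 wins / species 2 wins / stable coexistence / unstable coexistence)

Compare the nullcline intercepts: K1/α12 = 599/1.25 = 479 < K2 = 730; K2/α21 = 730/0.541 = 1350 > K1 = 599.
Since the inequalities point opposite ways, species 2 can invade but species 1 cannot.

species 2 excludes species 1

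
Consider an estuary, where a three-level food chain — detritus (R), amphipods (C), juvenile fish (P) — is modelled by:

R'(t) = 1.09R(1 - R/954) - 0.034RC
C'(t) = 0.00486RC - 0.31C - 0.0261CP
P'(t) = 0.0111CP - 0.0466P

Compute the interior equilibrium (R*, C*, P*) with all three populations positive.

R* ≈ 829, C* ≈ 4.2, P* ≈ 143

From dP/dt = 0: 0.0111C* = 0.0466, so C* = 4.2.
From dR/dt = 0: 1.09(1 - R*/954) = 0.034·4.2, giving R* = 954·(1 - 0.131) = 829.
From dC/dt = 0: 0.00486·829 - 0.31 = 0.0261P*, so P* = 3.72/0.0261 = 143.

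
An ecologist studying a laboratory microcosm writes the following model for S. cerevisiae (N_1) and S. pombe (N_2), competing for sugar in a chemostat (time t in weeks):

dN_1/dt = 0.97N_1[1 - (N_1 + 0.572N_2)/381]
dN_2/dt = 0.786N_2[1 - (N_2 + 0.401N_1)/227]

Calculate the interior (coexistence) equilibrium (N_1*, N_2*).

N_1* ≈ 326, N_2* ≈ 96.3

Setting both brackets to zero gives the nullclines N_1 + 0.572N_2 = 381 and 0.401N_1 + N_2 = 227.
Substituting N_2 = 227 - 0.401N_1 into the first: N_1(1 - 0.572·0.401) = 381 - 0.572·227.
So N_1* = 251/0.771 = 326, and then N_2* = 227 - 0.401·326 = 96.3.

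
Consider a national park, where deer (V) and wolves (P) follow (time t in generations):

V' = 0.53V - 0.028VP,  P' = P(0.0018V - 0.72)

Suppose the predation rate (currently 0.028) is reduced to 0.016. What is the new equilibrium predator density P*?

At the interior fixed point, setting dV/dt = 0 with V > 0 fixes P* = (prey growth rate)/(VP coefficient) — independent of the other coefficients.
With the change, P* = 0.53/0.016 = 33.1; it rises from 18.9.

P* ≈ 33.1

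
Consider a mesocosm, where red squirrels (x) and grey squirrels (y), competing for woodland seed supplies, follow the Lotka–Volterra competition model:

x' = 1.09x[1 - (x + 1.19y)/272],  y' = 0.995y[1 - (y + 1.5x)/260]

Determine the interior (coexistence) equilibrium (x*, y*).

x* ≈ 47.6, y* ≈ 189

Setting both brackets to zero gives the nullclines x + 1.19y = 272 and 1.5x + y = 260.
Substituting y = 260 - 1.5x into the first: x(1 - 1.19·1.5) = 272 - 1.19·260.
So x* = -37.4/-0.785 = 47.6, and then y* = 260 - 1.5·47.6 = 189.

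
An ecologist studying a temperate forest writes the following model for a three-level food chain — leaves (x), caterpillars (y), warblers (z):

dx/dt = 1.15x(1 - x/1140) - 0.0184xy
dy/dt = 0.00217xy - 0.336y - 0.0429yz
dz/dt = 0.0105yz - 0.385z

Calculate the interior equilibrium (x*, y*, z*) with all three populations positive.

x* ≈ 471, y* ≈ 36.7, z* ≈ 16

From dz/dt = 0: 0.0105y* = 0.385, so y* = 36.7.
From dx/dt = 0: 1.15(1 - x*/1140) = 0.0184·36.7, giving x* = 1140·(1 - 0.587) = 471.
From dy/dt = 0: 0.00217·471 - 0.336 = 0.0429z*, so z* = 0.687/0.0429 = 16.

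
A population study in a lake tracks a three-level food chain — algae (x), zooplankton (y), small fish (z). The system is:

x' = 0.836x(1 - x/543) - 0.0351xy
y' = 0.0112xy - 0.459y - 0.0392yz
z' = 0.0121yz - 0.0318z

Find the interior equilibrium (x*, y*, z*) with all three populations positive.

x* ≈ 483, y* ≈ 2.63, z* ≈ 126

From dz/dt = 0: 0.0121y* = 0.0318, so y* = 2.63.
From dx/dt = 0: 0.836(1 - x*/543) = 0.0351·2.63, giving x* = 543·(1 - 0.11) = 483.
From dy/dt = 0: 0.0112·483 - 0.459 = 0.0392z*, so z* = 4.95/0.0392 = 126.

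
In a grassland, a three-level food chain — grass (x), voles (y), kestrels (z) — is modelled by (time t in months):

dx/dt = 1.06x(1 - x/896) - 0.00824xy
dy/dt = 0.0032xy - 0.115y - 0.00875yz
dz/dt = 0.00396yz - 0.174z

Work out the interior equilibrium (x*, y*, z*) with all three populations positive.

x* ≈ 590, y* ≈ 43.9, z* ≈ 203

From dz/dt = 0: 0.00396y* = 0.174, so y* = 43.9.
From dx/dt = 0: 1.06(1 - x*/896) = 0.00824·43.9, giving x* = 896·(1 - 0.342) = 590.
From dy/dt = 0: 0.0032·590 - 0.115 = 0.00875z*, so z* = 1.77/0.00875 = 203.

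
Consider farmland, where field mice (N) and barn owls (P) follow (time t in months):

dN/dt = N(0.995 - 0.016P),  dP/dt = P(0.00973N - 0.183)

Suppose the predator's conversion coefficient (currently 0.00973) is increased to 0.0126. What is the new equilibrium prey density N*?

N* ≈ 14.5

At the interior fixed point, setting dP/dt = 0 with P > 0 fixes N* = (predator death rate)/(NP coefficient) — independent of the other coefficients.
With the change, N* = 0.183/0.0126 = 14.5; it falls from 18.8.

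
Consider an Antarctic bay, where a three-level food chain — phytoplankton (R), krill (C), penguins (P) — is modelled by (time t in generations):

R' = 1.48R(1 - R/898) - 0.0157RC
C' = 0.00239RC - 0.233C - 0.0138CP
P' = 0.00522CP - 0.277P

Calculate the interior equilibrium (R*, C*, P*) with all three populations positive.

R* ≈ 392, C* ≈ 53.1, P* ≈ 51.1

From dP/dt = 0: 0.00522C* = 0.277, so C* = 53.1.
From dR/dt = 0: 1.48(1 - R*/898) = 0.0157·53.1, giving R* = 898·(1 - 0.563) = 392.
From dC/dt = 0: 0.00239·392 - 0.233 = 0.0138P*, so P* = 0.705/0.0138 = 51.1.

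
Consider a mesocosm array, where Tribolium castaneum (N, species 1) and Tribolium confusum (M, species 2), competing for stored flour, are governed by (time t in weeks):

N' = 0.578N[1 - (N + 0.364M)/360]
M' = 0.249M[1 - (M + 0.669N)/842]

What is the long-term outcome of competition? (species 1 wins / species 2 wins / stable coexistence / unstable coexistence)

Compare the nullcline intercepts: K1/α12 = 360/0.364 = 989 > K2 = 842; K2/α21 = 842/0.669 = 1260 > K1 = 360.
Since both inequalities hold, each species can invade when rare, so the interior equilibrium is stable.

stable coexistence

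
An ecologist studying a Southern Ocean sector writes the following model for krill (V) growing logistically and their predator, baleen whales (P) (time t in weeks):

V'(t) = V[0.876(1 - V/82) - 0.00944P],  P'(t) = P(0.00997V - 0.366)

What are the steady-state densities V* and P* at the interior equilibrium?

From dP/dt = 0 with P > 0: 0.00997V* = 0.366, so V* = 36.7.
Substitute into dV/dt = 0: 0.876(1 - 36.7/82) = 0.00944P*.
The bracket is 0.552, giving P* = 0.484/0.00944 = 51.3.

V* ≈ 36.7, P* ≈ 51.3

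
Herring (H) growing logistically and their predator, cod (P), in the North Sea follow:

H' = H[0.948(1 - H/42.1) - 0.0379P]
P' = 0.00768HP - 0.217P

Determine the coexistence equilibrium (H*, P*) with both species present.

From dP/dt = 0 with P > 0: 0.00768H* = 0.217, so H* = 28.3.
Substitute into dH/dt = 0: 0.948(1 - 28.3/42.1) = 0.0379P*.
The bracket is 0.329, giving P* = 0.312/0.0379 = 8.23.

H* ≈ 28.3, P* ≈ 8.23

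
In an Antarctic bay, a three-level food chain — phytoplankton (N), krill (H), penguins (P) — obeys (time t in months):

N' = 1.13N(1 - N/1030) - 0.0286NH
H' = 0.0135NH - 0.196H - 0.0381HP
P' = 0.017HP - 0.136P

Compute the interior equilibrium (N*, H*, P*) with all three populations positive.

N* ≈ 821, H* ≈ 8, P* ≈ 286

From dP/dt = 0: 0.017H* = 0.136, so H* = 8.
From dN/dt = 0: 1.13(1 - N*/1030) = 0.0286·8, giving N* = 1030·(1 - 0.202) = 821.
From dH/dt = 0: 0.0135·821 - 0.196 = 0.0381P*, so P* = 10.9/0.0381 = 286.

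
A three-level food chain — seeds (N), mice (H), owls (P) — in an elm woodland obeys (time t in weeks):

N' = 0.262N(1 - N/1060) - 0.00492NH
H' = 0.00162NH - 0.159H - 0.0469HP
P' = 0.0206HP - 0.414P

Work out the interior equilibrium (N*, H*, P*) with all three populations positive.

N* ≈ 660, H* ≈ 20.1, P* ≈ 19.4

From dP/dt = 0: 0.0206H* = 0.414, so H* = 20.1.
From dN/dt = 0: 0.262(1 - N*/1060) = 0.00492·20.1, giving N* = 1060·(1 - 0.377) = 660.
From dH/dt = 0: 0.00162·660 - 0.159 = 0.0469P*, so P* = 0.91/0.0469 = 19.4.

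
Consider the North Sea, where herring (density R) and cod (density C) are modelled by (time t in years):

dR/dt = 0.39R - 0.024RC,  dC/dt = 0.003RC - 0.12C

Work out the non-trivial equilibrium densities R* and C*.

Set dC/dt = 0 with C > 0: 0.003R - 0.12 = 0, so R* = 0.12/0.003 = 40.
Set dR/dt = 0 with R > 0: 0.39 - 0.024C = 0, so C* = 0.39/0.024 = 16.2.

R* ≈ 40, C* ≈ 16.2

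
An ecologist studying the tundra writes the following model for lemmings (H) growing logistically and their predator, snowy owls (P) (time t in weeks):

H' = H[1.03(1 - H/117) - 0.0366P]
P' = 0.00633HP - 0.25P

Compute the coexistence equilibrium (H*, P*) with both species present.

H* ≈ 39.5, P* ≈ 18.6

From dP/dt = 0 with P > 0: 0.00633H* = 0.25, so H* = 39.5.
Substitute into dH/dt = 0: 1.03(1 - 39.5/117) = 0.0366P*.
The bracket is 0.662, giving P* = 0.682/0.0366 = 18.6.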